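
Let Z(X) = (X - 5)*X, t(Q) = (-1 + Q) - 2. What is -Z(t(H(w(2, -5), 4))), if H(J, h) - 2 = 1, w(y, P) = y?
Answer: 0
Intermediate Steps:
H(J, h) = 3 (H(J, h) = 2 + 1 = 3)
t(Q) = -3 + Q
Z(X) = X*(-5 + X) (Z(X) = (-5 + X)*X = X*(-5 + X))
-Z(t(H(w(2, -5), 4))) = -(-3 + 3)*(-5 + (-3 + 3)) = -0*(-5 + 0) = -0*(-5) = -1*0 = 0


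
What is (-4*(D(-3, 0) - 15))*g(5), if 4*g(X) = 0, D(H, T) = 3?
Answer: 0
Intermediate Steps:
g(X) = 0 (g(X) = (1/4)*0 = 0)
(-4*(D(-3, 0) - 15))*g(5) = -4*(3 - 15)*0 = -4*(-12)*0 = 48*0 = 0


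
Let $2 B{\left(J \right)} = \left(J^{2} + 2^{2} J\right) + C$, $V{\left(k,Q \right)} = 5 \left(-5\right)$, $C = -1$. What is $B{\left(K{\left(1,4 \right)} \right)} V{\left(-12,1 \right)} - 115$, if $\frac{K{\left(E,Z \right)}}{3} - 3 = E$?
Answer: $- \frac{5005}{2} \approx -2502.5$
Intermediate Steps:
$K{\left(E,Z \right)} = 9 + 3 E$
$V{\left(k,Q \right)} = -25$
$B{\left(J \right)} = - \frac{1}{2} + \frac{J^{2}}{2} + 2 J$ ($B{\left(J \right)} = \frac{\left(J^{2} + 2^{2} J\right) - 1}{2} = \frac{\left(J^{2} + 4 J\right) - 1}{2} = \frac{-1 + J^{2} + 4 J}{2} = - \frac{1}{2} + \frac{J^{2}}{2} + 2 J$)
$B{\left(K{\left(1,4 \right)} \right)} V{\left(-12,1 \right)} - 115 = \left(- \frac{1}{2} + \frac{\left(9 + 3 \cdot 1\right)^{2}}{2} + 2 \left(9 + 3 \cdot 1\right)\right) \left(-25\right) - 115 = \left(- \frac{1}{2} + \frac{\left(9 + 3\right)^{2}}{2} + 2 \left(9 + 3\right)\right) \left(-25\right) - 115 = \left(- \frac{1}{2} + \frac{12^{2}}{2} + 2 \cdot 12\right) \left(-25\right) - 115 = \left(- \frac{1}{2} + \frac{1}{2} \cdot 144 + 24\right) \left(-25\right) - 115 = \left(- \frac{1}{2} + 72 + 24\right) \left(-25\right) - 115 = \frac{191}{2} \left(-25\right) - 115 = - \frac{4775}{2} - 115 = - \frac{5005}{2}$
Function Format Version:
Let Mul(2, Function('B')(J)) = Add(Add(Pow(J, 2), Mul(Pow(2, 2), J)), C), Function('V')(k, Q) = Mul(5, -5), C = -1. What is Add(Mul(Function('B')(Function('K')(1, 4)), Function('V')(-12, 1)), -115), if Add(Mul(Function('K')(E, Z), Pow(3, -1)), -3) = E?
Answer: Rational(-5005, 2) ≈ -2502.5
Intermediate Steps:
Function('K')(E, Z) = Add(9, Mul(3, E))
Function('V')(k, Q) = -25
Function('B')(J) = Add(Rational(-1, 2), Mul(Rational(1, 2), Pow(J, 2)), Mul(2, J)) (Function('B')(J) = Mul(Rational(1, 2), Add(Add(Pow(J, 2), Mul(Pow(2, 2), J)), -1)) = Mul(Rational(1, 2), Add(Add(Pow(J, 2), Mul(4, J)), -1)) = Mul(Rational(1, 2), Add(-1, Pow(J, 2), Mul(4, J))) = Add(Rational(-1, 2), Mul(Rational(1, 2), Pow(J, 2)), Mul(2, J)))
Add(Mul(Function('B')(Function('K')(1, 4)), Function('V')(-12, 1)), -115) = Add(Mul(Add(Rational(-1, 2), Mul(Rational(1, 2), Pow(Add(9, Mul(3, 1)), 2)), Mul(2, Add(9, Mul(3, 1)))), -25), -115) = Add(Mul(Add(Rational(-1, 2), Mul(Rational(1, 2), Pow(Add(9, 3), 2)), Mul(2, Add(9, 3))), -25), -115) = Add(Mul(Add(Rational(-1, 2), Mul(Rational(1, 2), Pow(12, 2)), Mul(2, 12)), -25), -115) = Add(Mul(Add(Rational(-1, 2), Mul(Rational(1, 2), 144), 24), -25), -115) = Add(Mul(Add(Rational(-1, 2), 72, 24), -25), -115) = Add(Mul(Rational(191, 2), -25), -115) = Add(Rational(-4775, 2), -115) = Rational(-5005, 2)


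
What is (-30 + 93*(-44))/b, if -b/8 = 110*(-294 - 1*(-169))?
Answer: -2061/55000 ≈ -0.037473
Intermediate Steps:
b = 110000 (b = -880*(-294 - 1*(-169)) = -880*(-294 + 169) = -880*(-125) = -8*(-13750) = 110000)
(-30 + 93*(-44))/b = (-30 + 93*(-44))/110000 = (-30 - 4092)*(1/110000) = -4122*1/110000 = -2061/55000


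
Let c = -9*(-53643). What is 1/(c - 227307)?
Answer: 1/255480 ≈ 3.9142e-6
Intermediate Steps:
c = 482787
1/(c - 227307) = 1/(482787 - 227307) = 1/255480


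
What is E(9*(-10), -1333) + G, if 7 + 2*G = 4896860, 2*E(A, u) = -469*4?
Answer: 4894977/2 ≈ 2.4475e+6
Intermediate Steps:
E(A, u) = -938 (E(A, u) = (-469*4)/2 = (1/2)*(-1876) = -938)
G = 4896853/2 (G = -7/2 + (1/2)*4896860 = -7/2 + 2448430 = 4896853/2 ≈ 2.4484e+6)
E(9*(-10), -1333) + G = -938 + 4896853/2 = 4894977/2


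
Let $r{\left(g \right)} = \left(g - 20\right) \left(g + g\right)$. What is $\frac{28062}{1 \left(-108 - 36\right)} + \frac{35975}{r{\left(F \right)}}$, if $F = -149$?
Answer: $- \frac{39113279}{201448} \approx -194.16$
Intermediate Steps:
$r{\left(g \right)} = 2 g \left(-20 + g\right)$ ($r{\left(g \right)} = \left(g + \left(-33 + 13\right)\right) 2 g = \left(g - 20\right) 2 g = \left(-20 + g\right) 2 g = 2 g \left(-20 + g\right)$)
$\frac{28062}{1 \left(-108 - 36\right)} + \frac{35975}{r{\left(F \right)}} = \frac{28062}{1 \left(-108 - 36\right)} + \frac{35975}{2 \left(-149\right) \left(-20 - 149\right)} = \frac{28062}{1 \left(-144\right)} + \frac{35975}{2 \left(-149\right) \left(-169\right)} = \frac{28062}{-144} + \frac{35975}{50362} = 28062 \left(- \frac{1}{144}\right) + 35975 \cdot \frac{1}{50362} = - \frac{1559}{8} + \frac{35975}{50362} = - \frac{39113279}{201448}$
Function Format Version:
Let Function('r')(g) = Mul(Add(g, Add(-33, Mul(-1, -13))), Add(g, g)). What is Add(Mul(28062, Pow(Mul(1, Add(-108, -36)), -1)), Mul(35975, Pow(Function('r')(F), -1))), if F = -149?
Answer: Rational(-39113279, 201448) ≈ -194.16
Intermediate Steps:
Function('r')(g) = Mul(2, g, Add(-20, g)) (Function('r')(g) = Mul(Add(g, Add(-33, 13)), Mul(2, g)) = Mul(Add(g, -20), Mul(2, g)) = Mul(Add(-20, g), Mul(2, g)) = Mul(2, g, Add(-20, g)))
Add(Mul(28062, Pow(Mul(1, Add(-108, -36)), -1)), Mul(35975, Pow(Function('r')(F), -1))) = Add(Mul(28062, Pow(Mul(1, Add(-108, -36)), -1)), Mul(35975, Pow(Mul(2, -149, Add(-20, -149)), -1))) = Add(Mul(28062, Pow(Mul(1, -144), -1)), Mul(35975, Pow(Mul(2, -149, -169), -1))) = Add(Mul(28062, Pow(-144, -1)), Mul(35975, Pow(50362, -1))) = Add(Mul(28062, Rational(-1, 144)), Mul(35975, Rational(1, 50362))) = Add(Rational(-1559, 8), Rational(35975, 50362)) = Rational(-39113279, 201448)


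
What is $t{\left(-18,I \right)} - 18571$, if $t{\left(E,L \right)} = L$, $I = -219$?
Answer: $-18790$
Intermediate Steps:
$t{\left(-18,I \right)} - 18571 = -219 - 18571 = -18790$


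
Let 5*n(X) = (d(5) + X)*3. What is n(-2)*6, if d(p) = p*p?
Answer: 414/5 ≈ 82.800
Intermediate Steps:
d(p) = p²
n(X) = 15 + 3*X/5 (n(X) = ((5² + X)*3)/5 = ((25 + X)*3)/5 = (75 + 3*X)/5 = 15 + 3*X/5)
n(-2)*6 = (15 + (⅗)*(-2))*6 = (15 - 6/5)*6 = (69/5)*6 = 414/5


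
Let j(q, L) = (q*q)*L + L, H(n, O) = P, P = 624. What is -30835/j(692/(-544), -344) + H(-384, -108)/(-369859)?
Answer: 5273228219416/154029629845 ≈ 34.235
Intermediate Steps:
H(n, O) = 624
j(q, L) = L + L*q² (j(q, L) = q²*L + L = L*q² + L = L + L*q²)
-30835/j(692/(-544), -344) + H(-384, -108)/(-369859) = -30835*(-1/(344*(1 + (692/(-544))²))) + 624/(-369859) = -30835*(-1/(344*(1 + (692*(-1/544))²))) + 624*(-1/369859) = -30835*(-1/(344*(1 + (-173/136)²))) - 624/369859 = -30835*(-1/(344*(1 + 29929/18496))) - 624/369859 = -30835/((-344*48425/18496)) - 624/369859 = -30835/(-2082275/2312) - 624/369859 = -30835*(-2312/2082275) - 624/369859 = 14258104/416455 - 624/369859 = 5273228219416/154029629845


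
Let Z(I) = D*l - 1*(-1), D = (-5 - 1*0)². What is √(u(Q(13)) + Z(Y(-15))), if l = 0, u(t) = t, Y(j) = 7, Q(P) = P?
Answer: √14 ≈ 3.7417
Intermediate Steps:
D = 25 (D = (-5 + 0)² = (-5)² = 25)
Z(I) = 1 (Z(I) = 25*0 - 1*(-1) = 0 + 1 = 1)
√(u(Q(13)) + Z(Y(-15))) = √(13 + 1) = √14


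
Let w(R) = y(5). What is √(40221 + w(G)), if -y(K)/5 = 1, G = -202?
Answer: 2*√10054 ≈ 200.54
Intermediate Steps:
y(K) = -5 (y(K) = -5*1 = -5)
w(R) = -5
√(40221 + w(G)) = √(40221 - 5) = √40216 = 2*√10054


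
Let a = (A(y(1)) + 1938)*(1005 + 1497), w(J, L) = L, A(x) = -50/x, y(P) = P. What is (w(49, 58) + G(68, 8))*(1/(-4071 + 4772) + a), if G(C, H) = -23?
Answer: 115897844195/701 ≈ 1.6533e+8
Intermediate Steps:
a = 4723776 (a = (-50/1 + 1938)*(1005 + 1497) = (-50*1 + 1938)*2502 = (-50 + 1938)*2502 = 1888*2502 = 4723776)
(w(49, 58) + G(68, 8))*(1/(-4071 + 4772) + a) = (58 - 23)*(1/(-4071 + 4772) + 4723776) = 35*(1/701 + 4723776) = 35*(3311366977/701) = 115897844195/701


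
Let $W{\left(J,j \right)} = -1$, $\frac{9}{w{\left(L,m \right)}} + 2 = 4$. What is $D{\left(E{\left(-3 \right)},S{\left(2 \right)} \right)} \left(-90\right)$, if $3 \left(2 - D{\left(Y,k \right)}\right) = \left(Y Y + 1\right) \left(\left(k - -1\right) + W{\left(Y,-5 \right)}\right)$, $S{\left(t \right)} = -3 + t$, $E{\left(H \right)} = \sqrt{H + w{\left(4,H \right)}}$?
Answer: $-255$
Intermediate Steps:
$w{\left(L,m \right)} = \frac{9}{2}$ ($w{\left(L,m \right)} = \frac{9}{-2 + 4} = \frac{9}{2}$)
$E{\left(H \right)} = \sqrt{\frac{9}{2} + H}$ ($E{\left(H \right)} = \sqrt{H + \frac{9}{2}} = \sqrt{\frac{9}{2} + H}$)
$D{\left(Y,k \right)} = 2 - \frac{k \left(1 + Y^{2}\right)}{3}$ ($D{\left(Y,k \right)} = 2 - \frac{\left(Y Y + 1\right) \left(\left(k - -1\right) - 1\right)}{3} = 2 - \frac{\left(Y^{2} + 1\right) \left(\left(k + 1\right) - 1\right)}{3} = 2 - \frac{\left(1 + Y^{2}\right) \left(\left(1 + k\right) - 1\right)}{3} = 2 - \frac{\left(1 + Y^{2}\right) k}{3} = 2 - \frac{k \left(1 + Y^{2}\right)}{3}$)
$D{\left(E{\left(-3 \right)},S{\left(2 \right)} \right)} \left(-90\right) = \left(2 - \frac{-3 + 2}{3} - \frac{\left(-3 + 2\right) \left(\frac{\sqrt{18 + 4 \left(-3\right)}}{2}\right)^{2}}{3}\right) \left(-90\right) = \left(2 - - \frac{1}{3} - - \frac{\left(\frac{\sqrt{18 - 12}}{2}\right)^{2}}{3}\right) \left(-90\right) = \left(2 + \frac{1}{3} - - \frac{\left(\frac{\sqrt{6}}{2}\right)^{2}}{3}\right) \left(-90\right) = \left(2 + \frac{1}{3} - \left(- \frac{1}{3}\right) \frac{3}{2}\right) \left(-90\right) = \left(2 + \frac{1}{3} + \frac{1}{2}\right) \left(-90\right) = \frac{17}{6} \left(-90\right) = -255$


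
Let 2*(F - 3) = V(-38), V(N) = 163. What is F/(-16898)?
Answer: -169/33796 ≈ -0.0050006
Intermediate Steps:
F = 169/2 (F = 3 + (1/2)*163 = 3 + 163/2 = 169/2 ≈ 84.500)
F/(-16898) = (169/2)/(-16898) = (169/2)*(-1/16898) = -169/33796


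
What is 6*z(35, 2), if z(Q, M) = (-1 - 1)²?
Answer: 24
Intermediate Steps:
z(Q, M) = 4 (z(Q, M) = (-2)² = 4)
6*z(35, 2) = 6*4 = 24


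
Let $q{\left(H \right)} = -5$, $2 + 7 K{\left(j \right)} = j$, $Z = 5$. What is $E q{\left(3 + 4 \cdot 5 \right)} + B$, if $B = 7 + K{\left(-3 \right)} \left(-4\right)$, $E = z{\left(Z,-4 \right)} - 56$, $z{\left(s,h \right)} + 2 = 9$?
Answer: $\frac{1784}{7} \approx 254.86$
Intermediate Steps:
$z{\left(s,h \right)} = 7$ ($z{\left(s,h \right)} = -2 + 9 = 7$)
$K{\left(j \right)} = - \frac{2}{7} + \frac{j}{7}$
$E = -49$ ($E = 7 - 56 = -49$)
$B = \frac{69}{7}$ ($B = 7 + \left(- \frac{2}{7} + \frac{1}{7} \left(-3\right)\right) \left(-4\right) = 7 + \left(- \frac{2}{7} - \frac{3}{7}\right) \left(-4\right) = 7 - - \frac{20}{7} = 7 + \frac{20}{7} = \frac{69}{7} \approx 9.8571$)
$E q{\left(3 + 4 \cdot 5 \right)} + B = \left(-49\right) \left(-5\right) + \frac{69}{7} = 245 + \frac{69}{7} = \frac{1784}{7}$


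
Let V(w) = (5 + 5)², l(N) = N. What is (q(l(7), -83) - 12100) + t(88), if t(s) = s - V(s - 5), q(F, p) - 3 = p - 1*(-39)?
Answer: -12153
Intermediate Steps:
q(F, p) = 42 + p (q(F, p) = 3 + (p - 1*(-39)) = 3 + (p + 39) = 3 + (39 + p) = 42 + p)
V(w) = 100 (V(w) = 10² = 100)
t(s) = -100 + s (t(s) = s - 1*100 = s - 100 = -100 + s)
(q(l(7), -83) - 12100) + t(88) = ((42 - 83) - 12100) + (-100 + 88) = (-41 - 12100) - 12 = -12141 - 12 = -12153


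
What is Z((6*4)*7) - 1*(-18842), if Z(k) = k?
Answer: 19010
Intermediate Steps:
Z((6*4)*7) - 1*(-18842) = (6*4)*7 - 1*(-18842) = 24*7 + 18842 = 168 + 18842 = 19010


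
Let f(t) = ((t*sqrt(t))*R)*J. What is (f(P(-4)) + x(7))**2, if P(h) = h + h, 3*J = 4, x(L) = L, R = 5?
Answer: (21 - 320*I*sqrt(2))**2/9 ≈ -22707.0 - 2111.9*I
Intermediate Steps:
J = 4/3 (J = (1/3)*4 = 4/3 ≈ 1.3333)
P(h) = 2*h
f(t) = 20*t**(3/2)/3 (f(t) = ((t*sqrt(t))*5)*(4/3) = (t**(3/2)*5)*(4/3) = (5*t**(3/2))*(4/3) = 20*t**(3/2)/3)
(f(P(-4)) + x(7))**2 = (20*(2*(-4))**(3/2)/3 + 7)**2 = (20*(-8)**(3/2)/3 + 7)**2 = (20*(-16*I*sqrt(2))/3 + 7)**2 = (-320*I*sqrt(2)/3 + 7)**2 = (7 - 320*I*sqrt(2)/3)**2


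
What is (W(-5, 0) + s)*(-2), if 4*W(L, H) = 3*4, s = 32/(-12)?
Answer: -⅔ ≈ -0.66667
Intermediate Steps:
s = -8/3 (s = 32*(-1/12) = -8/3 ≈ -2.6667)
W(L, H) = 3 (W(L, H) = (3*4)/4 = (¼)*12 = 3)
(W(-5, 0) + s)*(-2) = (3 - 8/3)*(-2) = (⅓)*(-2) = -⅔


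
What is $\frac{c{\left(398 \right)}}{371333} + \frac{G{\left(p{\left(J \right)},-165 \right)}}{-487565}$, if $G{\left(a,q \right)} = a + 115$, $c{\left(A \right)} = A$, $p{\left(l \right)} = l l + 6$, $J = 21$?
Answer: $- \frac{14638276}{181048974145} \approx -8.0853 \cdot 10^{-5}$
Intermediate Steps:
$p{\left(l \right)} = 6 + l^{2}$ ($p{\left(l \right)} = l^{2} + 6 = 6 + l^{2}$)
$G{\left(a,q \right)} = 115 + a$
$\frac{c{\left(398 \right)}}{371333} + \frac{G{\left(p{\left(J \right)},-165 \right)}}{-487565} = \frac{398}{371333} + \frac{115 + \left(6 + 21^{2}\right)}{-487565} = 398 \cdot \frac{1}{371333} + \left(115 + \left(6 + 441\right)\right) \left(- \frac{1}{487565}\right) = \frac{398}{371333} + \left(115 + 447\right) \left(- \frac{1}{487565}\right) = \frac{398}{371333} + 562 \left(- \frac{1}{487565}\right) = \frac{398}{371333} - \frac{562}{487565} = - \frac{14638276}{181048974145}$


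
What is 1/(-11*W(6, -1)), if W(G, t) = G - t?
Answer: -1/77 ≈ -0.012987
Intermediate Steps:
1/(-11*W(6, -1)) = 1/(-11*(6 - 1*(-1))) = 1/(-11*(6 + 1)) = 1/(-11*7) = 1/(-77) = -1/77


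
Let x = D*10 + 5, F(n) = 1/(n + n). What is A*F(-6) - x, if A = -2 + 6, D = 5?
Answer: -166/3 ≈ -55.333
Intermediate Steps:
F(n) = 1/(2*n)
A = 4
x = 55 (x = 5*10 + 5 = 50 + 5 = 55)
A*F(-6) - x = 4*((½)/(-6)) - 1*55 = 4*((½)*(-⅙)) - 55 = 4*(-1/12) - 55 = -⅓ - 55 = -166/3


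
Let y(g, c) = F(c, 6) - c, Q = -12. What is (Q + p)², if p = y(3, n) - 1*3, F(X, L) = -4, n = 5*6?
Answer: 2401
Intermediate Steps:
n = 30
y(g, c) = -4 - c
p = -37 (p = (-4 - 1*30) - 1*3 = (-4 - 30) - 3 = -34 - 3 = -37)
(Q + p)² = (-12 - 37)² = (-49)² = 2401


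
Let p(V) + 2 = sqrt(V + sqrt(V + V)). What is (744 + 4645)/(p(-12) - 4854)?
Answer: 5389/(-4856 + sqrt(2)*sqrt(-6 + I*sqrt(6))) ≈ -1.1099 - 0.0008076*I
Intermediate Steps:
p(V) = -2 + sqrt(V + sqrt(2)*sqrt(V)) (p(V) = -2 + sqrt(V + sqrt(V + V)) = -2 + sqrt(V + sqrt(2*V)) = -2 + sqrt(V + sqrt(2)*sqrt(V)))
(744 + 4645)/(p(-12) - 4854) = (744 + 4645)/((-2 + sqrt(-12 + sqrt(2)*sqrt(-12))) - 4854) = 5389/((-2 + sqrt(-12 + sqrt(2)*(2*I*sqrt(3)))) - 4854) = 5389/((-2 + sqrt(-12 + 2*I*sqrt(6))) - 4854) = 5389/(-4856 + sqrt(-12 + 2*I*sqrt(6)))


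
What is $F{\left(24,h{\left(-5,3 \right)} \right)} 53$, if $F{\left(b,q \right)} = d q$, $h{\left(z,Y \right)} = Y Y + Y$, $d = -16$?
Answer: $-10176$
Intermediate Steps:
$h{\left(z,Y \right)} = Y + Y^{2}$ ($h{\left(z,Y \right)} = Y^{2} + Y = Y + Y^{2}$)
$F{\left(b,q \right)} = - 16 q$
$F{\left(24,h{\left(-5,3 \right)} \right)} 53 = - 16 \cdot 3 \left(1 + 3\right) 53 = - 16 \cdot 3 \cdot 4 \cdot 53 = \left(-16\right) 12 \cdot 53 = \left(-192\right) 53 = -10176$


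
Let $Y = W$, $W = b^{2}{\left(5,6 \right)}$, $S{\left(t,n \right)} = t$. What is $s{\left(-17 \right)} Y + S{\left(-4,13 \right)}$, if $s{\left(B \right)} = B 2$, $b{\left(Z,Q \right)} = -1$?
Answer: $-38$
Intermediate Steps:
$s{\left(B \right)} = 2 B$
$W = 1$ ($W = \left(-1\right)^{2} = 1$)
$Y = 1$
$s{\left(-17 \right)} Y + S{\left(-4,13 \right)} = 2 \left(-17\right) 1 - 4 = \left(-34\right) 1 - 4 = -34 - 4 = -38$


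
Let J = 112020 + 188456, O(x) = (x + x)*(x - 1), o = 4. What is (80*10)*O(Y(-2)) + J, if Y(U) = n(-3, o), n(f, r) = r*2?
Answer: 390076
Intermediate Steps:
n(f, r) = 2*r
Y(U) = 8 (Y(U) = 2*4 = 8)
O(x) = 2*x*(-1 + x) (O(x) = (2*x)*(-1 + x) = 2*x*(-1 + x))
J = 300476
(80*10)*O(Y(-2)) + J = (80*10)*(2*8*(-1 + 8)) + 300476 = 800*(2*8*7) + 300476 = 800*112 + 300476 = 89600 + 300476 = 390076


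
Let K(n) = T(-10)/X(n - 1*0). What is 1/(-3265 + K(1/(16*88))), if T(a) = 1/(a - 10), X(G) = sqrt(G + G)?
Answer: -81625/266505581 + 10*sqrt(11)/266505581 ≈ -0.00030615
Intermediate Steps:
X(G) = sqrt(2)*sqrt(G) (X(G) = sqrt(2*G) = sqrt(2)*sqrt(G))
T(a) = 1/(-10 + a)
K(n) = -sqrt(2)/(40*sqrt(n)) (K(n) = 1/((-10 - 10)*((sqrt(2)*sqrt(n - 1*0)))) = 1/((-20)*((sqrt(2)*sqrt(n + 0)))) = -sqrt(2)/(2*sqrt(n))/20 = -sqrt(2)/(40*sqrt(n)))
1/(-3265 + K(1/(16*88))) = 1/(-3265 - sqrt(2)/(40*sqrt(1/(16*88)))) = 1/(-3265 - sqrt(2)/(40*sqrt((1/16)*(1/88)))) = 1/(-3265 - sqrt(2)/(40*1/sqrt(1408))) = 1/(-3265 - sqrt(2)*8*sqrt(22)/40) = 1/(-3265 - 2*sqrt(11)/5)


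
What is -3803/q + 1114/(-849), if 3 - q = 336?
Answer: 952595/94239 ≈ 10.108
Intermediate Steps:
q = -333 (q = 3 - 1*336 = 3 - 336 = -333)
-3803/q + 1114/(-849) = -3803/(-333) + 1114/(-849) = -3803*(-1/333) + 1114*(-1/849) = 3803/333 - 1114/849 = 952595/94239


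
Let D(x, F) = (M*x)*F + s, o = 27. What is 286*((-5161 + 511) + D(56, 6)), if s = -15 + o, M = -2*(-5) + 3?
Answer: -77220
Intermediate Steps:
M = 13 (M = 10 + 3 = 13)
s = 12 (s = -15 + 27 = 12)
D(x, F) = 12 + 13*F*x (D(x, F) = (13*x)*F + 12 = 13*F*x + 12 = 12 + 13*F*x)
286*((-5161 + 511) + D(56, 6)) = 286*((-5161 + 511) + (12 + 13*6*56)) = 286*(-4650 + (12 + 4368)) = 286*(-4650 + 4380) = 286*(-270) = -77220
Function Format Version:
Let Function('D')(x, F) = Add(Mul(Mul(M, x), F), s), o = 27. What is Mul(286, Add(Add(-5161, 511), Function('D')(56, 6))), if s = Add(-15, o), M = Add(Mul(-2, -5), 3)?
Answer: -77220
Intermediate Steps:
M = 13 (M = Add(10, 3) = 13)
s = 12 (s = Add(-15, 27) = 12)
Function('D')(x, F) = Add(12, Mul(13, F, x)) (Function('D')(x, F) = Add(Mul(Mul(13, x), F), 12) = Add(Mul(13, F, x), 12) = Add(12, Mul(13, F, x)))
Mul(286, Add(Add(-5161, 511), Function('D')(56, 6))) = Mul(286, Add(Add(-5161, 511), Add(12, Mul(13, 6, 56)))) = Mul(286, Add(-4650, Add(12, 4368))) = Mul(286, Add(-4650, 4380)) = Mul(286, -270) = -77220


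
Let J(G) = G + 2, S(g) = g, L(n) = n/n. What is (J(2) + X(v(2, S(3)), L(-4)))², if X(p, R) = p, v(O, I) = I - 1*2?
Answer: 25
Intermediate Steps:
L(n) = 1
v(O, I) = -2 + I (v(O, I) = I - 2 = -2 + I)
J(G) = 2 + G
(J(2) + X(v(2, S(3)), L(-4)))² = ((2 + 2) + (-2 + 3))² = (4 + 1)² = 5² = 25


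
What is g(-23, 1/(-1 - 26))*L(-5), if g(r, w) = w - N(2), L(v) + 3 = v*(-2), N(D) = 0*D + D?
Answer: -385/27 ≈ -14.259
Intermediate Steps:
N(D) = D (N(D) = 0 + D = D)
L(v) = -3 - 2*v (L(v) = -3 + v*(-2) = -3 - 2*v)
g(r, w) = -2 + w (g(r, w) = w - 1*2 = w - 2 = -2 + w)
g(-23, 1/(-1 - 26))*L(-5) = (-2 + 1/(-1 - 26))*(-3 - 2*(-5)) = (-2 + 1/(-27))*(-3 + 10) = (-2 - 1/27)*7 = -55/27*7 = -385/27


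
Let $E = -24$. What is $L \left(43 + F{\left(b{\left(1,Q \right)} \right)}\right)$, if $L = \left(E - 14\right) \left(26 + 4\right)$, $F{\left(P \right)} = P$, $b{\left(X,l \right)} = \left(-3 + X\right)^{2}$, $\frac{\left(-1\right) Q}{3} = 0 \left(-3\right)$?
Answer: $-53580$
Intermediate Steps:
$Q = 0$ ($Q = - 3 \cdot 0 \left(-3\right) = \left(-3\right) 0 = 0$)
$L = -1140$ ($L = \left(-24 - 14\right) \left(26 + 4\right) = \left(-38\right) 30 = -1140$)
$L \left(43 + F{\left(b{\left(1,Q \right)} \right)}\right) = - 1140 \left(43 + \left(-3 + 1\right)^{2}\right) = - 1140 \left(43 + \left(-2\right)^{2}\right) = - 1140 \left(43 + 4\right) = \left(-1140\right) 47 = -53580$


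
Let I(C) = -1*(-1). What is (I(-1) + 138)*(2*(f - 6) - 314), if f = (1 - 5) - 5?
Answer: -47816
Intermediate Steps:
I(C) = 1
f = -9 (f = -4 - 5 = -9)
(I(-1) + 138)*(2*(f - 6) - 314) = (1 + 138)*(2*(-9 - 6) - 314) = 139*(2*(-15) - 314) = 139*(-30 - 314) = 139*(-344) = -47816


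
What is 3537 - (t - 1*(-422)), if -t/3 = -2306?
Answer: -3803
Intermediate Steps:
t = 6918 (t = -3*(-2306) = 6918)
3537 - (t - 1*(-422)) = 3537 - (6918 - 1*(-422)) = 3537 - (6918 + 422) = 3537 - 1*7340 = 3537 - 7340 = -3803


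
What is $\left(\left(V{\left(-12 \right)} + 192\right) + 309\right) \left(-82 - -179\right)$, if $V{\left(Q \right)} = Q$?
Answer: $47433$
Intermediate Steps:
$\left(\left(V{\left(-12 \right)} + 192\right) + 309\right) \left(-82 - -179\right) = \left(\left(-12 + 192\right) + 309\right) \left(-82 - -179\right) = \left(180 + 309\right) \left(-82 + 179\right) = 489 \cdot 97 = 47433$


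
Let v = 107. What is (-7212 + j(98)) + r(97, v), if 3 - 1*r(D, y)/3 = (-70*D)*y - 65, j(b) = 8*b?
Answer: 2173366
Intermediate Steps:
r(D, y) = 204 + 210*D*y (r(D, y) = 9 - 3*((-70*D)*y - 65) = 9 - 3*(-70*D*y - 65) = 9 - 3*(-65 - 70*D*y) = 9 + (195 + 210*D*y) = 204 + 210*D*y)
(-7212 + j(98)) + r(97, v) = (-7212 + 8*98) + (204 + 210*97*107) = (-7212 + 784) + (204 + 2179590) = -6428 + 2179794 = 2173366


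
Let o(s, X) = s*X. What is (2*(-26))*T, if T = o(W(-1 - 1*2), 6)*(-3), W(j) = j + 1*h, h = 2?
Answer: -936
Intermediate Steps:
W(j) = 2 + j (W(j) = j + 1*2 = j + 2 = 2 + j)
o(s, X) = X*s
T = 18 (T = (6*(2 + (-1 - 1*2)))*(-3) = (6*(2 + (-1 - 2)))*(-3) = (6*(2 - 3))*(-3) = (6*(-1))*(-3) = -6*(-3) = 18)
(2*(-26))*T = (2*(-26))*18 = -52*18 = -936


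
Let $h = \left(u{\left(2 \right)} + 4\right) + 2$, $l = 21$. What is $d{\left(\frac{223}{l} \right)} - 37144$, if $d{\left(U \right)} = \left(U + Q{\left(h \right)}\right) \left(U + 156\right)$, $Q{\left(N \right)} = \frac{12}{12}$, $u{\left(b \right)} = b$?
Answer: $- \frac{15526748}{441} \approx -35208.0$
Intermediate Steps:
$h = 8$ ($h = \left(2 + 4\right) + 2 = 6 + 2 = 8$)
$Q{\left(N \right)} = 1$ ($Q{\left(N \right)} = 12 \cdot \frac{1}{12} = 1$)
$d{\left(U \right)} = \left(1 + U\right) \left(156 + U\right)$ ($d{\left(U \right)} = \left(U + 1\right) \left(U + 156\right) = \left(1 + U\right) \left(156 + U\right)$)
$d{\left(\frac{223}{l} \right)} - 37144 = \left(156 + \left(\frac{223}{21}\right)^{2} + 157 \cdot \frac{223}{21}\right) - 37144 = \left(156 + \frac{49729}{441} + \frac{35011}{21}\right) - 37144 = \frac{853756}{441} - 37144 = - \frac{15526748}{441}$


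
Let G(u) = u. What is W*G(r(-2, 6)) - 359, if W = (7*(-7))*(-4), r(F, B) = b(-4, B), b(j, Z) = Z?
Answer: 817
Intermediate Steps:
r(F, B) = B
W = 196 (W = -49*(-4) = 196)
W*G(r(-2, 6)) - 359 = 196*6 - 359 = 1176 - 359 = 817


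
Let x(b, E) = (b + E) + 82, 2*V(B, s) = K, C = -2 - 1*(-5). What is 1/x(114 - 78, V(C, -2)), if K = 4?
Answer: 1/120 ≈ 0.0083333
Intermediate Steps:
C = 3 (C = -2 + 5 = 3)
V(B, s) = 2 (V(B, s) = (½)*4 = 2)
x(b, E) = 82 + E + b (x(b, E) = (E + b) + 82 = 82 + E + b)
1/x(114 - 78, V(C, -2)) = 1/(82 + 2 + (114 - 78)) = 1/(82 + 2 + 36) = 1/120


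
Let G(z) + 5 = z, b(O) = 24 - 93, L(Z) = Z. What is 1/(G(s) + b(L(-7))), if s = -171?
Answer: -1/245 ≈ -0.0040816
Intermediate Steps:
b(O) = -69
G(z) = -5 + z
1/(G(s) + b(L(-7))) = 1/((-5 - 171) - 69) = 1/(-176 - 69) = 1/(-245) = -1/245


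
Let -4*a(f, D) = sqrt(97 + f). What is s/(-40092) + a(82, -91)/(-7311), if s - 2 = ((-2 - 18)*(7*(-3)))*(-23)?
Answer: 4829/20046 + sqrt(179)/29244 ≈ 0.24135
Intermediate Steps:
a(f, D) = -sqrt(97 + f)/4
s = -9658 (s = 2 + ((-2 - 18)*(7*(-3)))*(-23) = 2 - 20*(-21)*(-23) = 2 + 420*(-23) = 2 - 9660 = -9658)
s/(-40092) + a(82, -91)/(-7311) = -9658/(-40092) - sqrt(97 + 82)/4/(-7311) = -9658*(-1/40092) - sqrt(179)/4*(-1/7311) = 4829/20046 + sqrt(179)/29244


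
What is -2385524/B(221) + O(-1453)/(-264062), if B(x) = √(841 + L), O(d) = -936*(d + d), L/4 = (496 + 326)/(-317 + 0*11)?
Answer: -1360008/132031 - 2385524*√83468953/263309 ≈ -82782.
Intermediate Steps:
L = -3288/317 (L = 4*((496 + 326)/(-317 + 0*11)) = 4*(822/(-317 + 0)) = 4*(822/(-317)) = 4*(822*(-1/317)) = 4*(-822/317) = -3288/317 ≈ -10.372)
O(d) = -1872*d
B(x) = √83468953/317 (B(x) = √(841 - 3288/317) = √(263309/317) = √83468953/317)
-2385524/B(221) + O(-1453)/(-264062) = -2385524*√83468953/263309 - 1872*(-1453)/(-264062) = -2385524*√83468953/263309 + 2720016*(-1/264062) = -2385524*√83468953/263309 - 1360008/132031 = -1360008/132031 - 2385524*√83468953/263309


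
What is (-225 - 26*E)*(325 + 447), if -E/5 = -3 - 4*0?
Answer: -474780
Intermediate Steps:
E = 15 (E = -5*(-3 - 4*0) = -5*(-3 + 0) = -5*(-3) = 15)
(-225 - 26*E)*(325 + 447) = (-225 - 26*15)*(325 + 447) = (-225 - 390)*772 = -615*772 = -474780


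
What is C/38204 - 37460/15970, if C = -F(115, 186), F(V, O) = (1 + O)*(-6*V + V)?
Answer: 28605241/61011788 ≈ 0.46885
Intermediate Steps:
F(V, O) = -5*V*(1 + O) (F(V, O) = (1 + O)*(-5*V) = -5*V*(1 + O))
C = 107525 (C = -(-5)*115*(1 + 186) = -(-5)*115*187 = -1*(-107525) = 107525)
C/38204 - 37460/15970 = 107525/38204 - 37460/15970 = 107525*(1/38204) - 37460*1/15970 = 107525/38204 - 3746/1597 = 28605241/61011788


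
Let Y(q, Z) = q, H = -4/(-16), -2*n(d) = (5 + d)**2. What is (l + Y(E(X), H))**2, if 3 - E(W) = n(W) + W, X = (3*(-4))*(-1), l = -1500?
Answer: 7447441/4 ≈ 1.8619e+6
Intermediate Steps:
n(d) = -(5 + d)**2/2
X = 12 (X = -12*(-1) = 12)
H = 1/4 (H = -4*(-1/16) = 1/4 ≈ 0.25000)
E(W) = 3 + (5 + W)**2/2 - W (E(W) = 3 - (-(5 + W)**2/2 + W) = 3 - (W - (5 + W)**2/2) = 3 + ((5 + W)**2/2 - W) = 3 + (5 + W)**2/2 - W)
(l + Y(E(X), H))**2 = (-1500 + (31/2 + (1/2)*12**2 + 4*12))**2 = (-1500 + (31/2 + (1/2)*144 + 48))**2 = (-1500 + (31/2 + 72 + 48))**2 = (-1500 + 271/2)**2 = (-2729/2)**2 = 7447441/4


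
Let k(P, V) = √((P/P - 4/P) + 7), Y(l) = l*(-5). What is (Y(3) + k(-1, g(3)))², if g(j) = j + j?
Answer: 237 - 60*√3 ≈ 133.08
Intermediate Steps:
g(j) = 2*j
Y(l) = -5*l
k(P, V) = √(8 - 4/P) (k(P, V) = √((1 - 4/P) + 7) = √(8 - 4/P))
(Y(3) + k(-1, g(3)))² = (-5*3 + 2*√(2 - 1/(-1)))² = (-15 + 2*√(2 - 1*(-1)))² = (-15 + 2*√(2 + 1))² = (-15 + 2*√3)²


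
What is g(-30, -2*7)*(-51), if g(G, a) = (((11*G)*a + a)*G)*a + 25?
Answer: -98661795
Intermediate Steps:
g(G, a) = 25 + G*a*(a + 11*G*a) (g(G, a) = ((11*G*a + a)*G)*a + 25 = ((a + 11*G*a)*G)*a + 25 = (G*(a + 11*G*a))*a + 25 = G*a*(a + 11*G*a) + 25 = 25 + G*a*(a + 11*G*a))
g(-30, -2*7)*(-51) = (25 - 30*(-2*7)² + 11*(-30)²*(-2*7)²)*(-51) = (25 - 30*(-14)² + 11*900*(-14)²)*(-51) = (25 - 30*196 + 11*900*196)*(-51) = (25 - 5880 + 1940400)*(-51) = 1934545*(-51) = -98661795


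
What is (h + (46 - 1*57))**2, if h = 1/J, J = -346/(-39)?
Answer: 14190289/119716 ≈ 118.53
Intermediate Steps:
J = 346/39 (J = -346*(-1/39) = 346/39 ≈ 8.8718)
h = 39/346 (h = 1/(346/39) = 39/346 ≈ 0.11272)
(h + (46 - 1*57))**2 = (39/346 + (46 - 1*57))**2 = (39/346 + (46 - 57))**2 = (39/346 - 11)**2 = (-3767/346)**2 = 14190289/119716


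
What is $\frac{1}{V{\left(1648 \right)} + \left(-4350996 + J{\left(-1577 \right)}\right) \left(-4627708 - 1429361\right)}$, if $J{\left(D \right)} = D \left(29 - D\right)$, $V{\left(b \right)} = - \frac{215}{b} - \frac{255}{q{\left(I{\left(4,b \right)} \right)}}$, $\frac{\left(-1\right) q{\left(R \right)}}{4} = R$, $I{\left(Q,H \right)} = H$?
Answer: $\frac{6592}{274852065425625379} \approx 2.3984 \cdot 10^{-14}$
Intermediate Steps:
$q{\left(R \right)} = - 4 R$
$V{\left(b \right)} = - \frac{605}{4 b}$ ($V{\left(b \right)} = - \frac{215}{b} - \frac{255}{\left(-4\right) b} = - \frac{215}{b} - 255 \left(- \frac{1}{4 b}\right) = - \frac{215}{b} + \frac{255}{4 b} = - \frac{605}{4 b}$)
$\frac{1}{V{\left(1648 \right)} + \left(-4350996 + J{\left(-1577 \right)}\right) \left(-4627708 - 1429361\right)} = \frac{1}{- \frac{605}{4 \cdot 1648} + \left(-4350996 - 1577 \left(29 - -1577\right)\right) \left(-4627708 - 1429361\right)} = \frac{1}{\left(- \frac{605}{4}\right) \frac{1}{1648} + \left(-4350996 - 1577 \left(29 + 1577\right)\right) \left(-6057069\right)} = \frac{1}{- \frac{605}{6592} + \left(-4350996 - 2532662\right) \left(-6057069\right)} = \frac{1}{- \frac{605}{6592} - -41694791478402} = \frac{1}{- \frac{605}{6592} + 41694791478402} = \frac{1}{\frac{274852065425625379}{6592}} = \frac{6592}{274852065425625379}$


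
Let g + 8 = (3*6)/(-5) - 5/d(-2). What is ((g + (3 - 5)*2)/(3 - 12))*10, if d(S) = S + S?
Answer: 287/18 ≈ 15.944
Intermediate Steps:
d(S) = 2*S
g = -207/20 (g = -8 + ((3*6)/(-5) - 5/(2*(-2))) = -8 + (18*(-1/5) - 5/(-4)) = -8 + (-18/5 - 5*(-1/4)) = -8 + (-18/5 + 5/4) = -8 - 47/20 = -207/20 ≈ -10.350)
((g + (3 - 5)*2)/(3 - 12))*10 = ((-207/20 + (3 - 5)*2)/(3 - 12))*10 = ((-207/20 - 2*2)/(-9))*10 = ((-207/20 - 4)*(-1/9))*10 = -287/20*(-1/9)*10 = (287/180)*10 = 287/18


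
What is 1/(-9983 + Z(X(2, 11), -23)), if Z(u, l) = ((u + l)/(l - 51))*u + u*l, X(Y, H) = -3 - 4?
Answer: -37/363519 ≈ -0.00010178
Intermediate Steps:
X(Y, H) = -7
Z(u, l) = l*u + u*(l + u)/(-51 + l) (Z(u, l) = ((l + u)/(-51 + l))*u + l*u = u*(l + u)/(-51 + l) + l*u = l*u + u*(l + u)/(-51 + l))
1/(-9983 + Z(X(2, 11), -23)) = 1/(-9983 - 7*(-7 + (-23)**2 - 50*(-23))/(-51 - 23)) = 1/(-9983 - 7*(-7 + 529 + 1150)/(-74)) = 1/(-9983 - 7*(-1/74)*1672) = 1/(-9983 + 5852/37) = 1/(-363519/37) = -37/363519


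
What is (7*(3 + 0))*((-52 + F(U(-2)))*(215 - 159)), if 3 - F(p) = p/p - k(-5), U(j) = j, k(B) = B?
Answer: -64680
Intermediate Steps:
F(p) = -3 (F(p) = 3 - (p/p - 1*(-5)) = 3 - (1 + 5) = 3 - 1*6 = 3 - 6 = -3)
(7*(3 + 0))*((-52 + F(U(-2)))*(215 - 159)) = (7*(3 + 0))*((-52 - 3)*(215 - 159)) = (7*3)*(-55*56) = 21*(-3080) = -64680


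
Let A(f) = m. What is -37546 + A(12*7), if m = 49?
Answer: -37497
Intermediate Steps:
A(f) = 49
-37546 + A(12*7) = -37546 + 49 = -37497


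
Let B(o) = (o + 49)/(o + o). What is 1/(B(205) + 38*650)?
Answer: 205/5063627 ≈ 4.0485e-5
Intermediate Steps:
B(o) = (49 + o)/(2*o) (B(o) = (49 + o)/((2*o)) = (49 + o)*(1/(2*o)) = (49 + o)/(2*o))
1/(B(205) + 38*650) = 1/((1/2)*(49 + 205)/205 + 38*650) = 1/((1/2)*(1/205)*254 + 24700) = 1/(127/205 + 24700) = 1/(5063627/205) = 205/5063627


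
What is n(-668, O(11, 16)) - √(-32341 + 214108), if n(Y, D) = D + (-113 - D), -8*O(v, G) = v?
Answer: -113 - √181767 ≈ -539.34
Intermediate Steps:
O(v, G) = -v/8
n(Y, D) = -113
n(-668, O(11, 16)) - √(-32341 + 214108) = -113 - √(-32341 + 214108) = -113 - √181767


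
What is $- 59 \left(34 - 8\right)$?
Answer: $-1534$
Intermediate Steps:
$- 59 \left(34 - 8\right) = \left(-59\right) 26 = -1534$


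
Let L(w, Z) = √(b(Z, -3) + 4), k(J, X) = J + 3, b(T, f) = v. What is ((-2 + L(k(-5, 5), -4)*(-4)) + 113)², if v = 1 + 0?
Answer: 12401 - 888*√5 ≈ 10415.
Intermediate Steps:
v = 1
b(T, f) = 1
k(J, X) = 3 + J
L(w, Z) = √5 (L(w, Z) = √(1 + 4) = √5)
((-2 + L(k(-5, 5), -4)*(-4)) + 113)² = ((-2 + √5*(-4)) + 113)² = ((-2 - 4*√5) + 113)² = (111 - 4*√5)²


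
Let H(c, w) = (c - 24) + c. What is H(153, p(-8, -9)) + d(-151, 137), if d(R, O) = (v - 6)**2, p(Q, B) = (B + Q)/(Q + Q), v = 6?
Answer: 282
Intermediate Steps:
p(Q, B) = (B + Q)/(2*Q) (p(Q, B) = (B + Q)/((2*Q)) = (B + Q)*(1/(2*Q)) = (B + Q)/(2*Q))
d(R, O) = 0 (d(R, O) = (6 - 6)**2 = 0**2 = 0)
H(c, w) = -24 + 2*c (H(c, w) = (-24 + c) + c = -24 + 2*c)
H(153, p(-8, -9)) + d(-151, 137) = (-24 + 2*153) + 0 = (-24 + 306) + 0 = 282 + 0 = 282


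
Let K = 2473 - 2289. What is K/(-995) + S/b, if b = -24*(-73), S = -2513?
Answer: -2822803/1743240 ≈ -1.6193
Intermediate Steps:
K = 184
b = 1752
K/(-995) + S/b = 184/(-995) - 2513/1752 = 184*(-1/995) - 2513*1/1752 = -184/995 - 2513/1752 = -2822803/1743240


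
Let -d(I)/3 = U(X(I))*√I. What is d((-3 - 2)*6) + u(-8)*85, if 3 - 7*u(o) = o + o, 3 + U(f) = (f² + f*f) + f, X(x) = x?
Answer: 1615/7 - 5301*I*√30 ≈ 230.71 - 29035.0*I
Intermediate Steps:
U(f) = -3 + f + 2*f² (U(f) = -3 + ((f² + f*f) + f) = -3 + ((f² + f²) + f) = -3 + (2*f² + f) = -3 + (f + 2*f²) = -3 + f + 2*f²)
u(o) = 3/7 - 2*o/7 (u(o) = 3/7 - (o + o)/7 = 3/7 - 2*o/7)
d(I) = -3*√I*(-3 + I + 2*I²) (d(I) = -3*(-3 + I + 2*I²)*√I = -3*√I*(-3 + I + 2*I²))
d((-3 - 2)*6) + u(-8)*85 = 3*√((-3 - 2)*6)*(3 - (-3 - 2)*6 - 2*36*(-3 - 2)²) + (3/7 - 2/7*(-8))*85 = 3*√(-5*6)*(3 - (-5)*6 - 2*(-5*6)²) + (3/7 + 16/7)*85 = 3*√(-30)*(3 - 1*(-30) - 2*(-30)²) + (19/7)*85 = 3*(I*√30)*(3 + 30 - 2*900) + 1615/7 = 3*(I*√30)*(3 + 30 - 1800) + 1615/7 = 3*(I*√30)*(-1767) + 1615/7 = -5301*I*√30 + 1615/7 = 1615/7 - 5301*I*√30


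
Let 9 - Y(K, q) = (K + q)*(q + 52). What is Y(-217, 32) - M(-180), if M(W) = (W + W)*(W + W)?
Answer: -114051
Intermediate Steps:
M(W) = 4*W² (M(W) = (2*W)*(2*W) = 4*W²)
Y(K, q) = 9 - (52 + q)*(K + q) (Y(K, q) = 9 - (K + q)*(q + 52) = 9 - (K + q)*(52 + q) = 9 - (52 + q)*(K + q))
Y(-217, 32) - M(-180) = (9 - 1*32² - 52*(-217) - 52*32 - 1*(-217)*32) - 4*(-180)² = (9 - 1*1024 + 11284 - 1664 + 6944) - 4*32400 = (9 - 1024 + 11284 - 1664 + 6944) - 1*129600 = 15549 - 129600 = -114051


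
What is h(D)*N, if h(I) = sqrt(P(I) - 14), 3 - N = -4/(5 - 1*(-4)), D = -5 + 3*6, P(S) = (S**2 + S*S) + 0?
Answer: 62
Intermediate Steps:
P(S) = 2*S**2 (P(S) = (S**2 + S**2) + 0 = 2*S**2 + 0 = 2*S**2)
D = 13 (D = -5 + 18 = 13)
N = 31/9 (N = 3 - (-4)/(5 - 1*(-4)) = 3 - (-4)/(5 + 4) = 3 - (-4)/9 = 3 - 1*(-4/9) = 3 + 4/9 = 31/9 ≈ 3.4444)
h(I) = sqrt(-14 + 2*I**2) (h(I) = sqrt(2*I**2 - 14) = sqrt(-14 + 2*I**2))
h(D)*N = sqrt(-14 + 2*13**2)*(31/9) = sqrt(-14 + 2*169)*(31/9) = sqrt(-14 + 338)*(31/9) = sqrt(324)*(31/9) = 18*(31/9) = 62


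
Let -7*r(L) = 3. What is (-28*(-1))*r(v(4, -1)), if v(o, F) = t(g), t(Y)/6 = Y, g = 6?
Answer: -12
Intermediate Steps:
t(Y) = 6*Y
v(o, F) = 36 (v(o, F) = 6*6 = 36)
r(L) = -3/7 (r(L) = -⅐*3 = -3/7)
(-28*(-1))*r(v(4, -1)) = -28*(-1)*(-3/7) = 28*(-3/7) = -12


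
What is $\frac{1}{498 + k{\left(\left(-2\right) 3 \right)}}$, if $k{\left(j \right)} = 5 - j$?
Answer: $\frac{1}{509} \approx 0.0019646$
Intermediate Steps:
$\frac{1}{498 + k{\left(\left(-2\right) 3 \right)}} = \frac{1}{498 - \left(-5 - 6\right)} = \frac{1}{498 + \left(5 - -6\right)} = \frac{1}{498 + \left(5 + 6\right)} = \frac{1}{498 + 11} = \frac{1}{509}$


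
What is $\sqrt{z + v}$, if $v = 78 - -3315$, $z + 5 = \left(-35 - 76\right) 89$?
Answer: $i \sqrt{6491} \approx 80.567 i$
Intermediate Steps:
$z = -9884$ ($z = -5 + \left(-35 - 76\right) 89 = -5 - 9879 = -9884$)
$v = 3393$ ($v = 78 + 3315 = 3393$)
$\sqrt{z + v} = \sqrt{-9884 + 3393} = \sqrt{-6491} = i \sqrt{6491}$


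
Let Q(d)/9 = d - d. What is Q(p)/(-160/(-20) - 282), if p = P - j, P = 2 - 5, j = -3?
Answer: 0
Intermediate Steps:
P = -3
p = 0 (p = -3 - 1*(-3) = -3 + 3 = 0)
Q(d) = 0 (Q(d) = 9*(d - d) = 9*0 = 0)
Q(p)/(-160/(-20) - 282) = 0/(-160/(-20) - 282) = 0/(-160*(-1/20) - 282) = 0/(8 - 282) = 0/(-274) = 0*(-1/274) = 0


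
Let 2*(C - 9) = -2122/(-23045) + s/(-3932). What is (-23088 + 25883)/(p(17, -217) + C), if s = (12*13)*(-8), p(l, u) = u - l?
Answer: -63315791825/5092339892 ≈ -12.434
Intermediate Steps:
s = -1248 (s = 156*(-8) = -1248)
C = 208517098/22653235 (C = 9 + (-2122/(-23045) - 1248/(-3932))/2 = 9 + (-2122*(-1/23045) - 1248*(-1/3932))/2 = 9 + (2122/23045 + 312/983)/2 = 9 + (½)*(9275966/22653235) = 9 + 4637983/22653235 = 208517098/22653235 ≈ 9.2047)
(-23088 + 25883)/(p(17, -217) + C) = (-23088 + 25883)/((-217 - 1*17) + 208517098/22653235) = 2795/((-217 - 17) + 208517098/22653235) = 2795/(-234 + 208517098/22653235) = 2795/(-5092339892/22653235) = 2795*(-22653235/5092339892) = -63315791825/5092339892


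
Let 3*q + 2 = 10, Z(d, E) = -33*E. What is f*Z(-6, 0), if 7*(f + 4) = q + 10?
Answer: 0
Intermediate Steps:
q = 8/3 (q = -2/3 + (1/3)*10 = -2/3 + 10/3 = 8/3 ≈ 2.6667)
f = -46/21 (f = -4 + (8/3 + 10)/7 = -4 + (1/7)*(38/3) = -4 + 38/21 = -46/21 ≈ -2.1905)
f*Z(-6, 0) = -(-506)*0/7 = -46/21*0 = 0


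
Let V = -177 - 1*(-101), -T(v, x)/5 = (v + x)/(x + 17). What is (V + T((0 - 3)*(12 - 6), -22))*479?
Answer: -55564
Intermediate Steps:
T(v, x) = -5*(v + x)/(17 + x) (T(v, x) = -5*(v + x)/(x + 17) = -5*(v + x)/(17 + x))
V = -76 (V = -177 + 101 = -76)
(V + T((0 - 3)*(12 - 6), -22))*479 = (-76 + 5*(-(0 - 3)*(12 - 6) - 1*(-22))/(17 - 22))*479 = (-76 + 5*(-(-3)*6 + 22)/(-5))*479 = (-76 + 5*(-⅕)*(-1*(-18) + 22))*479 = (-76 + 5*(-⅕)*(18 + 22))*479 = (-76 + 5*(-⅕)*40)*479 = (-76 - 40)*479 = -116*479 = -55564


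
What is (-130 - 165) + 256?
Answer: -39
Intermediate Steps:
(-130 - 165) + 256 = -295 + 256 = -39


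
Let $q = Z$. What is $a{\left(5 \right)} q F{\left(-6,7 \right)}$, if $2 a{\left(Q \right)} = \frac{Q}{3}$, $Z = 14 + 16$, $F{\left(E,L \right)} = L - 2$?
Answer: $125$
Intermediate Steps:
$F{\left(E,L \right)} = -2 + L$
$Z = 30$
$a{\left(Q \right)} = \frac{Q}{6}$ ($a{\left(Q \right)} = \frac{Q \frac{1}{3}}{2} = \frac{\frac{1}{3} Q}{2} = \frac{Q}{6}$)
$q = 30$
$a{\left(5 \right)} q F{\left(-6,7 \right)} = \frac{1}{6} \cdot 5 \cdot 30 \left(-2 + 7\right) = \frac{5}{6} \cdot 30 \cdot 5 = 25 \cdot 5 = 125$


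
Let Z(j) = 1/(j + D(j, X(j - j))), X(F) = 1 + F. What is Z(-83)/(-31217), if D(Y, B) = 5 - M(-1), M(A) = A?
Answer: 1/2403709 ≈ 4.1602e-7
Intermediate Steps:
D(Y, B) = 6 (D(Y, B) = 5 - 1*(-1) = 5 + 1 = 6)
Z(j) = 1/(6 + j) (Z(j) = 1/(j + 6) = 1/(6 + j))
Z(-83)/(-31217) = 1/((6 - 83)*(-31217)) = -1/31217/(-77) = -1/77*(-1/31217) = 1/2403709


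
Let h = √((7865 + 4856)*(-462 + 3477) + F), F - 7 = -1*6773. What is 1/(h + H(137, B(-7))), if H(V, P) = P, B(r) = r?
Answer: 7/38347000 + √38347049/38347000 ≈ 0.00016167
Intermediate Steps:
F = -6766 (F = 7 - 1*6773 = 7 - 6773 = -6766)
h = √38347049 (h = √((7865 + 4856)*(-462 + 3477) - 6766) = √(12721*3015 - 6766) = √(38353815 - 6766) = √38347049 ≈ 6192.5)
1/(h + H(137, B(-7))) = 1/(√38347049 - 7) = 1/(-7 + √38347049)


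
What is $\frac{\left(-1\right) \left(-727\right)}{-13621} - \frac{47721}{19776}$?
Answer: $- \frac{221461631}{89789632} \approx -2.4664$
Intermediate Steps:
$\frac{\left(-1\right) \left(-727\right)}{-13621} - \frac{47721}{19776} = 727 \left(- \frac{1}{13621}\right) - \frac{15907}{6592} = - \frac{727}{13621} - \frac{15907}{6592} = - \frac{221461631}{89789632}$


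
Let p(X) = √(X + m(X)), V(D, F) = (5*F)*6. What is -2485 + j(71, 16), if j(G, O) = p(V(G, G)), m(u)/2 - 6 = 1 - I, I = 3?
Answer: -2485 + √2138 ≈ -2438.8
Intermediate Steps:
V(D, F) = 30*F
m(u) = 8 (m(u) = 12 + 2*(1 - 1*3) = 12 + 2*(1 - 3) = 12 + 2*(-2) = 12 - 4 = 8)
p(X) = √(8 + X) (p(X) = √(X + 8) = √(8 + X))
j(G, O) = √(8 + 30*G)
-2485 + j(71, 16) = -2485 + √(8 + 30*71) = -2485 + √(8 + 2130) = -2485 + √2138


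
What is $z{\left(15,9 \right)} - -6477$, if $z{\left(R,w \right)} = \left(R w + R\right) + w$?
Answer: $6636$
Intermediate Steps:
$z{\left(R,w \right)} = R + w + R w$ ($z{\left(R,w \right)} = \left(R + R w\right) + w = R + w + R w$)
$z{\left(15,9 \right)} - -6477 = \left(15 + 9 + 15 \cdot 9\right) - -6477 = \left(15 + 9 + 135\right) + 6477 = 159 + 6477 = 6636$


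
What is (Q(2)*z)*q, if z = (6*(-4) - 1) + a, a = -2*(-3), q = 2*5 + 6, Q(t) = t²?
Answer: -1216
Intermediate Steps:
q = 16 (q = 10 + 6 = 16)
a = 6
z = -19 (z = (6*(-4) - 1) + 6 = (-24 - 1) + 6 = -25 + 6 = -19)
(Q(2)*z)*q = (2²*(-19))*16 = (4*(-19))*16 = -76*16 = -1216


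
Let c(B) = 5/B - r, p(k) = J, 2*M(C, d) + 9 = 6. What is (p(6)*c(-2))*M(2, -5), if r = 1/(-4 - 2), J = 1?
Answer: 7/2 ≈ 3.5000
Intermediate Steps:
M(C, d) = -3/2 (M(C, d) = -9/2 + (½)*6 = -9/2 + 3 = -3/2)
p(k) = 1
r = -⅙ (r = 1/(-6) = -⅙ ≈ -0.16667)
c(B) = ⅙ + 5/B (c(B) = 5/B - 1*(-⅙) = 5/B + ⅙ = ⅙ + 5/B)
(p(6)*c(-2))*M(2, -5) = (1*((⅙)*(30 - 2)/(-2)))*(-3/2) = (1*((⅙)*(-½)*28))*(-3/2) = (1*(-7/3))*(-3/2) = -7/3*(-3/2) = 7/2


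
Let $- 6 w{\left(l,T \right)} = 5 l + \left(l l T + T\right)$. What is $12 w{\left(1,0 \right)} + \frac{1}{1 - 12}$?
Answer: $- \frac{111}{11} \approx -10.091$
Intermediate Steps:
$w{\left(l,T \right)} = - \frac{5 l}{6} - \frac{T}{6} - \frac{T l^{2}}{6}$ ($w{\left(l,T \right)} = - \frac{5 l + \left(l l T + T\right)}{6} = - \frac{5 l + \left(l^{2} T + T\right)}{6} = - \frac{5 l + \left(T l^{2} + T\right)}{6} = - \frac{5 l + \left(T + T l^{2}\right)}{6} = - \frac{T + 5 l + T l^{2}}{6} = - \frac{5 l}{6} - \frac{T}{6} - \frac{T l^{2}}{6}$)
$12 w{\left(1,0 \right)} + \frac{1}{1 - 12} = 12 \left(\left(- \frac{5}{6}\right) 1 - 0 - 0 \cdot 1^{2}\right) + \frac{1}{1 - 12} = 12 \left(- \frac{5}{6} + 0 - 0 \cdot 1\right) + \frac{1}{-11} = 12 \left(- \frac{5}{6} + 0 + 0\right) - \frac{1}{11} = 12 \left(- \frac{5}{6}\right) - \frac{1}{11} = -10 - \frac{1}{11} = - \frac{111}{11}$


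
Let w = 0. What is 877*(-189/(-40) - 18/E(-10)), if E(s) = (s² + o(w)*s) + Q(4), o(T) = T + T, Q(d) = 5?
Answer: 223635/56 ≈ 3993.5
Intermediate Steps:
o(T) = 2*T
E(s) = 5 + s² (E(s) = (s² + (2*0)*s) + 5 = (s² + 0*s) + 5 = (s² + 0) + 5 = s² + 5 = 5 + s²)
877*(-189/(-40) - 18/E(-10)) = 877*(-189/(-40) - 18/(5 + (-10)²)) = 877*(-189*(-1/40) - 18/(5 + 100)) = 877*(189/40 - 18/105) = 877*(189/40 - 18*1/105) = 877*(189/40 - 6/35) = 877*(255/56) = 223635/56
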